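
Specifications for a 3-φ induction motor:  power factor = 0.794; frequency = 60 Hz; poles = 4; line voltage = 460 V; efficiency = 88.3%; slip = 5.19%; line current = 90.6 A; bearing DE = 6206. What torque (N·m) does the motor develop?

P_in = √3·V·I·cosφ = 1.732 × 460 × 90.6 × 0.794 = 57313 W
P_out = η·P_in = 0.883 × 57313 = 50607 W
n_s = 120×60/4 = 1800 rpm; n = 1800×(1−0.0519) = 1707 rpm
ω = 2π×1707/60 = 178.8 rad/s
τ = P_out/ω = 50607/178.8 = 283 N·m

283 N·m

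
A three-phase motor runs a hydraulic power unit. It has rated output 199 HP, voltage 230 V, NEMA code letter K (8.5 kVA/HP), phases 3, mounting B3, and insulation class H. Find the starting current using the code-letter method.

4250 A

S_LR = 8.5 × 199 = 1691.5 kVA
I_LR = S_LR/(√3·V_L) = 1691500/(1.732×230) = 4250 A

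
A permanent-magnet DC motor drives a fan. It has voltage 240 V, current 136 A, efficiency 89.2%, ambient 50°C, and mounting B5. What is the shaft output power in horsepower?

39 HP

P_in = V·I = 240 × 136 = 32640 W
P_out = η·P_in = 0.892 × 32640 = 29115 W
= 29115/746 = 39 HP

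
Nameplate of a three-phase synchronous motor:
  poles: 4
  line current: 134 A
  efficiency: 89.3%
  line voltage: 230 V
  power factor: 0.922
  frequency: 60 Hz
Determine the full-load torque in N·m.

233 N·m

P_in = √3·V·I·cosφ = 1.732 × 230 × 134 × 0.922 = 49217 W
P_out = η·P_in = 0.893 × 49217 = 43951 W
n = n_s = 120×60/4 = 1800 rpm (synchronous)
ω = 2π×1800/60 = 188.5 rad/s
τ = P_out/ω = 43951/188.5 = 233 N·m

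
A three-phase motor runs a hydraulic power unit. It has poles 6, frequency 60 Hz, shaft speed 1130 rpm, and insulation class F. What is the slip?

5.83 %

n_s = 120f/p = 120×60/6 = 1200 rpm
s = (n_s − n)/n_s = (1200 − 1130)/1200 = 0.0583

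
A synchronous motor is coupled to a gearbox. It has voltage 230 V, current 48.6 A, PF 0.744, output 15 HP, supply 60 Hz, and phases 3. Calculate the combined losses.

3210 W

P_in = √3·V·I·cosφ = 1.732×230×48.6×0.744 = 14404 W
P_out = 15×746 = 11190 W
Losses = P_in − P_out = 14404 − 11190 = 3214 W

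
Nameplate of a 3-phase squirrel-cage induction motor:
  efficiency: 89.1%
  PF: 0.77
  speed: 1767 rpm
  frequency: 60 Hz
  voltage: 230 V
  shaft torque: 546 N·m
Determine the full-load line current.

370 A

ω = 2π×1767/60 = 185 rad/s; P_out = τω = 546 × 185 = 101010 W
P_in = P_out / η = 101010 / 0.891 = 113367 W
I_L = P_in / (√3·V_L·cosφ) = 113367 / (1.732 × 230 × 0.77) = 370 A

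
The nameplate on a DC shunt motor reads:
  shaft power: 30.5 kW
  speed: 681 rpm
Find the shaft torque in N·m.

428 N·m

ω = 2π × 681/60 = 71.31 rad/s
τ = P/ω = 30500/71.31 = 428 N·m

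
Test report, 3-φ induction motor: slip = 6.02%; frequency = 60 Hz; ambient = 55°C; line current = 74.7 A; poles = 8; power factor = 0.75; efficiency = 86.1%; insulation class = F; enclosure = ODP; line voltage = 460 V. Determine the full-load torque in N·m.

434 N·m

P_in = √3·V·I·cosφ = 1.732 × 460 × 74.7 × 0.75 = 44636 W
P_out = η·P_in = 0.861 × 44636 = 38432 W
n_s = 120×60/8 = 900 rpm; n = 900×(1−0.0602) = 846 rpm
ω = 2π×846/60 = 88.59 rad/s
τ = P_out/ω = 38432/88.59 = 434 N·m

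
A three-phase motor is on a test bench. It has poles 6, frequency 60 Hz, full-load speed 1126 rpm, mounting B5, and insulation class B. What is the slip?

n_s = 120f/p = 120×60/6 = 1200 rpm
s = (n_s − n)/n_s = (1200 − 1126)/1200 = 0.0617

6.17 %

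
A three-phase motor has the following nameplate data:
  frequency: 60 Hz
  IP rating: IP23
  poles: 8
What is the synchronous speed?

900 rpm

n_s = 120f/p = 120×60/8 = 900 rpm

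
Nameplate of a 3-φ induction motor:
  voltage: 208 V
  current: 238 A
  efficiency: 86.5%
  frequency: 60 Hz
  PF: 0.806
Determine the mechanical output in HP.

P_in = √3·V·I·cosφ = 1.732 × 208 × 238 × 0.806 = 69107 W
P_out = η·P_in = 0.865 × 69107 = 59778 W
= 59778/746 = 80.1 HP

80.1 HP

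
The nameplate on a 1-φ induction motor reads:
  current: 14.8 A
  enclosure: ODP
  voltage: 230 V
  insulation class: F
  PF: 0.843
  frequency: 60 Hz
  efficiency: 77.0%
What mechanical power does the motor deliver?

2.21 kW

P_in = V·I·cosφ = 230 × 14.8 × 0.843 = 2870 W
P_out = η·P_in = 0.77 × 2870 = 2210 W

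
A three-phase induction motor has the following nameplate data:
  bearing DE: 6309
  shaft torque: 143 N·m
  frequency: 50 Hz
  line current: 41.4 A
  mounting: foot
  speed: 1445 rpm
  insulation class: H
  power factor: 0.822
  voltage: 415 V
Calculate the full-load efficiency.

88.5 %

ω = 2π × 1445/60 = 151.3 rad/s; P_out = τω = 143 × 151.3 = 21636 W
P_in = √3·V_L·I_L·cosφ = 1.732 × 415 × 41.4 × 0.822 = 24461 W
η = P_out / P_in = 21636 / 24461 = 0.885 = 88.5%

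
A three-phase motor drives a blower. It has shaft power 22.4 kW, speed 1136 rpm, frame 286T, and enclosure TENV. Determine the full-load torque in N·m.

188 N·m

ω = 2π × 1136/60 = 119 rad/s
τ = P/ω = 22400/119 = 188 N·m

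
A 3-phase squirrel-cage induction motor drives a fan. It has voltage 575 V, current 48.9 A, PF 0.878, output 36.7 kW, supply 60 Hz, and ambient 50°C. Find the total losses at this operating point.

6060 W

P_in = √3·V·I·cosφ = 1.732×575×48.9×0.878 = 42758 W
P_out = 36700 W
Losses = P_in − P_out = 42758 − 36700 = 6058 W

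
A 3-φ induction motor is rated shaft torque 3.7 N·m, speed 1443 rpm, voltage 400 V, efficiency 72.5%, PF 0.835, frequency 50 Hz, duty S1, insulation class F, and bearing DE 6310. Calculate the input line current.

ω = 2π×1443/60 = 151.1 rad/s; P_out = τω = 3.7 × 151.1 = 559 W
P_in = P_out / η = 559 / 0.725 = 771 W
I_L = P_in / (√3·V_L·cosφ) = 771 / (1.732 × 400 × 0.835) = 1.33 A

1.33 A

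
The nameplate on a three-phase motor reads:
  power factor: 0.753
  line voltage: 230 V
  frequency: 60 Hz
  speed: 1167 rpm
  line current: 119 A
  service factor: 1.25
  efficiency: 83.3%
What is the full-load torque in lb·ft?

179 lb·ft

P_in = √3·V·I·cosφ = 1.732 × 230 × 119 × 0.753 = 35696 W
P_out = η·P_in = 0.833 × 35696 = 29735 W
n = 1167 rpm
ω = 2π×1167/60 = 122.2 rad/s
τ = P_out/ω = 29735/122.2 = 243.3 N·m
In lb·ft: 243.3/1.356 = 179 lb·ft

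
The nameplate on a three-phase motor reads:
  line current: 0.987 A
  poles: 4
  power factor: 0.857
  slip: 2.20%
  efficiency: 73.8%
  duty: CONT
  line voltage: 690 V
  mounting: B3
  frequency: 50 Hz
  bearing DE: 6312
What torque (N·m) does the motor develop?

P_in = √3·V·I·cosφ = 1.732 × 690 × 0.987 × 0.857 = 1011 W
P_out = η·P_in = 0.738 × 1011 = 746 W
n_s = 120×50/4 = 1500 rpm; n = 1500×(1−0.022) = 1467 rpm
ω = 2π×1467/60 = 153.6 rad/s
τ = P_out/ω = 746/153.6 = 4.86 N·m

4.86 N·m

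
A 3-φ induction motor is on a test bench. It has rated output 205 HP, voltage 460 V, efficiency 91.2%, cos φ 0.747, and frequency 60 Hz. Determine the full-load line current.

282 A

P_out = 205 × 746 = 152930 W
P_in = P_out / η = 152930 / 0.912 = 167686 W
I_L = P_in / (√3·V_L·cosφ) = 167686 / (1.732 × 460 × 0.747) = 282 A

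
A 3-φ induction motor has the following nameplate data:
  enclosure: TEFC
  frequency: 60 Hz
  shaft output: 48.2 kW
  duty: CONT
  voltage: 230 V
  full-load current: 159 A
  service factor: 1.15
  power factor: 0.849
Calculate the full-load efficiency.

P_out = 48.2 kW = 48200 W
P_in = √3·V_L·I_L·cosφ = 1.732 × 230 × 159 × 0.849 = 53775 W
η = P_out / P_in = 48200 / 53775 = 0.896 = 89.6%

89.6 %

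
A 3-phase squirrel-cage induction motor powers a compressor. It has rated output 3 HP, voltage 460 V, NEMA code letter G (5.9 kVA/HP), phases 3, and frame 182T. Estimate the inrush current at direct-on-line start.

S_LR = 5.9 × 3 = 17.7 kVA
I_LR = S_LR/(√3·V_L) = 17700/(1.732×460) = 22.2 A

22.2 A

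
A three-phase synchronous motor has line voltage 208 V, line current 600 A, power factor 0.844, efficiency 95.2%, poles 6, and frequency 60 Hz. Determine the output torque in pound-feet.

P_in = √3·V·I·cosφ = 1.732 × 208 × 600 × 0.844 = 182434 W
P_out = η·P_in = 0.952 × 182434 = 173677 W
n = n_s = 120×60/6 = 1200 rpm (synchronous)
ω = 2π×1200/60 = 125.7 rad/s
τ = P_out/ω = 173677/125.7 = 1382 N·m
In lb·ft: 1382/1.356 = 1020 lb·ft

1020 lb·ft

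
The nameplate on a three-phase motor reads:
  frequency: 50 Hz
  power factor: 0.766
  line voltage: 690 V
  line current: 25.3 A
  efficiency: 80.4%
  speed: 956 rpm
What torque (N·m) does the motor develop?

186 N·m

P_in = √3·V·I·cosφ = 1.732 × 690 × 25.3 × 0.766 = 23160 W
P_out = η·P_in = 0.804 × 23160 = 18621 W
n = 956 rpm
ω = 2π×956/60 = 100.1 rad/s
τ = P_out/ω = 18621/100.1 = 186 N·m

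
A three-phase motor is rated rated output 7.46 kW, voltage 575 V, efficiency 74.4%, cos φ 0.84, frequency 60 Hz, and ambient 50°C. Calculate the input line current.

12 A

P_out = 7.46 kW = 7460 W
P_in = P_out / η = 7460 / 0.744 = 10027 W
I_L = P_in / (√3·V_L·cosφ) = 10027 / (1.732 × 575 × 0.84) = 12 A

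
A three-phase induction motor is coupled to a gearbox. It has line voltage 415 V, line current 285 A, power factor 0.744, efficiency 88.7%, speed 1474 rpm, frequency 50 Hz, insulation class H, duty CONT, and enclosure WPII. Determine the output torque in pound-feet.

P_in = √3·V·I·cosφ = 1.732 × 415 × 285 × 0.744 = 152410 W
P_out = η·P_in = 0.887 × 152410 = 135188 W
n = 1474 rpm
ω = 2π×1474/60 = 154.4 rad/s
τ = P_out/ω = 135188/154.4 = 875.6 N·m
In lb·ft: 875.6/1.356 = 646 lb·ft

646 lb·ft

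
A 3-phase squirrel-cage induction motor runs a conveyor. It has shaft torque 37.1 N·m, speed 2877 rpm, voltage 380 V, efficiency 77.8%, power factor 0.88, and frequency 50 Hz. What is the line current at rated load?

ω = 2π×2877/60 = 301.3 rad/s; P_out = τω = 37.1 × 301.3 = 11178 W
P_in = P_out / η = 11178 / 0.778 = 14368 W
I_L = P_in / (√3·V_L·cosφ) = 14368 / (1.732 × 380 × 0.88) = 24.8 A

24.8 A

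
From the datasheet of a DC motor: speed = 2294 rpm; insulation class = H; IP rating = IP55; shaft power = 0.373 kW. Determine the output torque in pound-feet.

1.15 lb·ft

ω = 2π × 2294/60 = 240.2 rad/s
τ = P/ω = 373/240.2 = 1.553 N·m
In lb·ft: 1.553/1.356 = 1.15 lb·ft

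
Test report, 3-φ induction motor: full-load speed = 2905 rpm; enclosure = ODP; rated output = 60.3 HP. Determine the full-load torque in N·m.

P_out = 60.3 × 746 = 44984 W
ω = 2π × 2905/60 = 304.2 rad/s
τ = P_out/ω = 44984/304.2 = 148 N·m

148 N·m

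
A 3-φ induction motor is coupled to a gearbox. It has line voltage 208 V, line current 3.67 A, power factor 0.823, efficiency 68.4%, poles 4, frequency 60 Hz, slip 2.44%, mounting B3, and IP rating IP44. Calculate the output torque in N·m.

4.05 N·m

P_in = √3·V·I·cosφ = 1.732 × 208 × 3.67 × 0.823 = 1088 W
P_out = η·P_in = 0.684 × 1088 = 744 W
n_s = 120×60/4 = 1800 rpm; n = 1800×(1−0.0244) = 1756 rpm
ω = 2π×1756/60 = 183.9 rad/s
τ = P_out/ω = 744/183.9 = 4.05 N·m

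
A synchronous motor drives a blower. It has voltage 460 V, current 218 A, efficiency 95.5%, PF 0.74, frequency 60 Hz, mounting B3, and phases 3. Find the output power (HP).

165 HP

P_in = √3·V·I·cosφ = 1.732 × 460 × 218 × 0.74 = 128527 W
P_out = η·P_in = 0.955 × 128527 = 122743 W
= 122743/746 = 165 HP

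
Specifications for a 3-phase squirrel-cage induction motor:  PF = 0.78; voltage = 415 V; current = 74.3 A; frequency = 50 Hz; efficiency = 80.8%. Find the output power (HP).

P_in = √3·V·I·cosφ = 1.732 × 415 × 74.3 × 0.78 = 41656 W
P_out = η·P_in = 0.808 × 41656 = 33658 W
= 33658/746 = 45.1 HP

45.1 HP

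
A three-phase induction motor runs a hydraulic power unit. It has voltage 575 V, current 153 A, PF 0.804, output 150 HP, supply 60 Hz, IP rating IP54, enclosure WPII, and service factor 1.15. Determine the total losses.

10600 W

P_in = √3·V·I·cosφ = 1.732×575×153×0.804 = 122508 W
P_out = 150×746 = 111900 W
Losses = P_in − P_out = 122508 − 111900 = 10608 W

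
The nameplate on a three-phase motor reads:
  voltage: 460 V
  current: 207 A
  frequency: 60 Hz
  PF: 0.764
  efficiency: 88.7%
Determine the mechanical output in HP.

P_in = √3·V·I·cosφ = 1.732 × 460 × 207 × 0.764 = 126000 W
P_out = η·P_in = 0.887 × 126000 = 111762 W
= 111762/746 = 150 HP

150 HP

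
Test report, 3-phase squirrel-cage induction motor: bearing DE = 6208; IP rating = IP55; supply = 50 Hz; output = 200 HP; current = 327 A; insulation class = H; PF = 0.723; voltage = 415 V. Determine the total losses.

P_in = √3·V·I·cosφ = 1.732×415×327×0.723 = 169935 W
P_out = 200×746 = 149200 W
Losses = P_in − P_out = 169935 − 149200 = 20735 W

20.7 kW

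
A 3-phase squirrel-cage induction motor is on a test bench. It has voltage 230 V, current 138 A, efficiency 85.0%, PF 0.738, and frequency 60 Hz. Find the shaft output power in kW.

34.5 kW

P_in = √3·V·I·cosφ = 1.732 × 230 × 138 × 0.738 = 40571 W
P_out = η·P_in = 0.85 × 40571 = 34485 W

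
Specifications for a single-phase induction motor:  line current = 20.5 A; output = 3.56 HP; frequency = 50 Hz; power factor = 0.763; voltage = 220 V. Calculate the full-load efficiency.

P_out = 3.56 × 746 = 2656 W
P_in = V·I·cosφ = 220 × 20.5 × 0.763 = 3441 W
η = P_out / P_in = 2656 / 3441 = 0.772 = 77.2%

77.2 %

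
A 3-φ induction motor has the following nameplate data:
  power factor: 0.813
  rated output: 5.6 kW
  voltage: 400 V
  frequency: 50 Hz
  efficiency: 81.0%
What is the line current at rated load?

P_out = 5.6 kW = 5600 W
P_in = P_out / η = 5600 / 0.810 = 6914 W
I_L = P_in / (√3·V_L·cosφ) = 6914 / (1.732 × 400 × 0.813) = 12.3 A

12.3 A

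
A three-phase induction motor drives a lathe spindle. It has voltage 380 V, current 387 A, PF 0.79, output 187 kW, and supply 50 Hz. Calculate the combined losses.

14200 W

P_in = √3·V·I·cosφ = 1.732×380×387×0.79 = 201219 W
P_out = 187000 W
Losses = P_in − P_out = 201219 − 187000 = 14219 W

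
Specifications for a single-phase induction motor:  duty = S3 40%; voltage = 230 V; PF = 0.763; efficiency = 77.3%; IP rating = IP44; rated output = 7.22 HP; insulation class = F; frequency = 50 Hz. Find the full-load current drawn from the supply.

39.7 A

P_out = 7.22 × 746 = 5386 W
P_in = P_out / η = 5386 / 0.773 = 6968 W
I = P_in / (V·cosφ) = 6968 / (230 × 0.763) = 39.7 A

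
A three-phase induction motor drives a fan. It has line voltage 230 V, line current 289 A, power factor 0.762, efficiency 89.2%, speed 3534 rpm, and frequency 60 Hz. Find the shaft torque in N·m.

P_in = √3·V·I·cosφ = 1.732 × 230 × 289 × 0.762 = 87726 W
P_out = η·P_in = 0.892 × 87726 = 78252 W
n = 3534 rpm
ω = 2π×3534/60 = 370.1 rad/s
τ = P_out/ω = 78252/370.1 = 211 N·m

211 N·m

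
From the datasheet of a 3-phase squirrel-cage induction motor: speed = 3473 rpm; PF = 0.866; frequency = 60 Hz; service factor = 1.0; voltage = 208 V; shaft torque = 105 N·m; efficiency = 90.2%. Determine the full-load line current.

136 A

ω = 2π×3473/60 = 363.7 rad/s; P_out = τω = 105 × 363.7 = 38189 W
P_in = P_out / η = 38189 / 0.902 = 42338 W
I_L = P_in / (√3·V_L·cosφ) = 42338 / (1.732 × 208 × 0.866) = 136 A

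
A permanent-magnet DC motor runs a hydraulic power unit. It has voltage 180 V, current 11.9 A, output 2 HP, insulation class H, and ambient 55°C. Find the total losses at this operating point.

650 W

P_in = V·I = 180×11.9 = 2142 W
P_out = 2×746 = 1492 W
Losses = P_in − P_out = 2142 − 1492 = 650 W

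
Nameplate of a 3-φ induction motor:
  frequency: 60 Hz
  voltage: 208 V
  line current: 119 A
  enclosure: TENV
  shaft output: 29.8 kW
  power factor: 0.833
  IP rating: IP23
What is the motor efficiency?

83.4 %

P_out = 29.8 kW = 29800 W
P_in = √3·V_L·I_L·cosφ = 1.732 × 208 × 119 × 0.833 = 35711 W
η = P_out / P_in = 29800 / 35711 = 0.834 = 83.4%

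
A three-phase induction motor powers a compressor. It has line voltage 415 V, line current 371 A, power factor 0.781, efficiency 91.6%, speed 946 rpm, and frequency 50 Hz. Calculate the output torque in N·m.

1930 N·m

P_in = √3·V·I·cosφ = 1.732 × 415 × 371 × 0.781 = 208267 W
P_out = η·P_in = 0.916 × 208267 = 190773 W
n = 946 rpm
ω = 2π×946/60 = 99.06 rad/s
τ = P_out/ω = 190773/99.06 = 1930 N·m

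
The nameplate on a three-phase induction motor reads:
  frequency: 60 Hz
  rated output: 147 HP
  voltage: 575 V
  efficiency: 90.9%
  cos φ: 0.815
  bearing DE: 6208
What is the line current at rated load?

149 A

P_out = 147 × 746 = 109662 W
P_in = P_out / η = 109662 / 0.909 = 120640 W
I_L = P_in / (√3·V_L·cosφ) = 120640 / (1.732 × 575 × 0.815) = 149 A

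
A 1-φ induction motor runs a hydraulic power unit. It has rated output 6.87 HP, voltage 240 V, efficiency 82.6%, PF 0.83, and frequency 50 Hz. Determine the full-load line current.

31.1 A

P_out = 6.87 × 746 = 5125 W
P_in = P_out / η = 5125 / 0.826 = 6205 W
I = P_in / (V·cosφ) = 6205 / (240 × 0.83) = 31.1 A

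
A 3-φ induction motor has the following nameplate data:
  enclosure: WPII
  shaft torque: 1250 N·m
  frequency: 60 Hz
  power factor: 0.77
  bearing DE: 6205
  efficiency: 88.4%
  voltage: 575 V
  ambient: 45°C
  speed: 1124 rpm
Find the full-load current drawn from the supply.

217 A

ω = 2π×1124/60 = 117.7 rad/s; P_out = τω = 1250 × 117.7 = 147125 W
P_in = P_out / η = 147125 / 0.884 = 166431 W
I_L = P_in / (√3·V_L·cosφ) = 166431 / (1.732 × 575 × 0.77) = 217 A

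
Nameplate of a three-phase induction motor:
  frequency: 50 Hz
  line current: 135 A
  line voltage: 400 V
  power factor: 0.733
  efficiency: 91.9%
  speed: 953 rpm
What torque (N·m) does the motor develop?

P_in = √3·V·I·cosφ = 1.732 × 400 × 135 × 0.733 = 68556 W
P_out = η·P_in = 0.919 × 68556 = 63003 W
n = 953 rpm
ω = 2π×953/60 = 99.8 rad/s
τ = P_out/ω = 63003/99.8 = 631 N·m

631 N·m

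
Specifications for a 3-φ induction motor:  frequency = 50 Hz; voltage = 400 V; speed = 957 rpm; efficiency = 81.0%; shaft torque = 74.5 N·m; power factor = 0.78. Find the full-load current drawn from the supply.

ω = 2π×957/60 = 100.2 rad/s; P_out = τω = 74.5 × 100.2 = 7465 W
P_in = P_out / η = 7465 / 0.810 = 9216 W
I_L = P_in / (√3·V_L·cosφ) = 9216 / (1.732 × 400 × 0.78) = 17.1 A

17.1 A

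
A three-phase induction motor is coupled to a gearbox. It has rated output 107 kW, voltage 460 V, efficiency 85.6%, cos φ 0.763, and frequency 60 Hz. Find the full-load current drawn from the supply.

206 A

P_out = 107 kW = 107000 W
P_in = P_out / η = 107000 / 0.856 = 125000 W
I_L = P_in / (√3·V_L·cosφ) = 125000 / (1.732 × 460 × 0.763) = 206 A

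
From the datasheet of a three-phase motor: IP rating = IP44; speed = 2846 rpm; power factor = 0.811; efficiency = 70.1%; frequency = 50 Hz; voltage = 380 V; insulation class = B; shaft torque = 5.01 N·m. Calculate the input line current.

ω = 2π×2846/60 = 298 rad/s; P_out = τω = 5.01 × 298 = 1493 W
P_in = P_out / η = 1493 / 0.701 = 2130 W
I_L = P_in / (√3·V_L·cosφ) = 2130 / (1.732 × 380 × 0.811) = 3.99 A

3.99 A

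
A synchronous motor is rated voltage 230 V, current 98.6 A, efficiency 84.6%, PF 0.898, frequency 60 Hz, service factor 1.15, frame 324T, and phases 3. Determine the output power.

P_in = √3·V·I·cosφ = 1.732 × 230 × 98.6 × 0.898 = 35272 W
P_out = η·P_in = 0.846 × 35272 = 29840 W

29.8 kW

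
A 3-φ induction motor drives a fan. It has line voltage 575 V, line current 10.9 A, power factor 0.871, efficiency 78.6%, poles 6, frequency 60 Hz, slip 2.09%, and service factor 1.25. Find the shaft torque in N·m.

60.4 N·m

P_in = √3·V·I·cosφ = 1.732 × 575 × 10.9 × 0.871 = 9455 W
P_out = η·P_in = 0.786 × 9455 = 7432 W
n_s = 120×60/6 = 1200 rpm; n = 1200×(1−0.0209) = 1175 rpm
ω = 2π×1175/60 = 123 rad/s
τ = P_out/ω = 7432/123 = 60.4 N·m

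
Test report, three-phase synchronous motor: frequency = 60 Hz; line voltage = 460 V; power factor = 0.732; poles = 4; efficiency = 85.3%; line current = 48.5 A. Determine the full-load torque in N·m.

128 N·m

P_in = √3·V·I·cosφ = 1.732 × 460 × 48.5 × 0.732 = 28285 W
P_out = η·P_in = 0.853 × 28285 = 24127 W
n = n_s = 120×60/4 = 1800 rpm (synchronous)
ω = 2π×1800/60 = 188.5 rad/s
τ = P_out/ω = 24127/188.5 = 128 N·m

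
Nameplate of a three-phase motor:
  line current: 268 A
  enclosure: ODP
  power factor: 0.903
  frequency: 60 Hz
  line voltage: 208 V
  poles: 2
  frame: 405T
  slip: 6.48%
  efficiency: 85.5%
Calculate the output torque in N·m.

P_in = √3·V·I·cosφ = 1.732 × 208 × 268 × 0.903 = 87183 W
P_out = η·P_in = 0.855 × 87183 = 74541 W
n_s = 120×60/2 = 3600 rpm; n = 3600×(1−0.0648) = 3367 rpm
ω = 2π×3367/60 = 352.6 rad/s
τ = P_out/ω = 74541/352.6 = 211 N·m

211 N·m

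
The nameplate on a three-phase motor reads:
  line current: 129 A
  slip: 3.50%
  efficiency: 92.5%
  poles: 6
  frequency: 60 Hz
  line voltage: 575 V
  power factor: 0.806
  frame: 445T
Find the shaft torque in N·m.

790 N·m

P_in = √3·V·I·cosφ = 1.732 × 575 × 129 × 0.806 = 103548 W
P_out = η·P_in = 0.925 × 103548 = 95782 W
n_s = 120×60/6 = 1200 rpm; n = 1200×(1−0.035) = 1158 rpm
ω = 2π×1158/60 = 121.3 rad/s
τ = P_out/ω = 95782/121.3 = 790 N·m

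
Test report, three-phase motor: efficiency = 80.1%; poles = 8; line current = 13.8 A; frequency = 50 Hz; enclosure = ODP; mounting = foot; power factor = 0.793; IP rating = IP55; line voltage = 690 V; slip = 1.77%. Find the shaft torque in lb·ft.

P_in = √3·V·I·cosφ = 1.732 × 690 × 13.8 × 0.793 = 13078 W
P_out = η·P_in = 0.801 × 13078 = 10475 W
n_s = 120×50/8 = 750 rpm; n = 750×(1−0.0177) = 737 rpm
ω = 2π×737/60 = 77.18 rad/s
τ = P_out/ω = 10475/77.18 = 135.7 N·m
In lb·ft: 135.7/1.356 = 100 lb·ft

100 lb·ft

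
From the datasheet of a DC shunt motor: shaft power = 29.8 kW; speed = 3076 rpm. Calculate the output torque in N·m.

ω = 2π × 3076/60 = 322.1 rad/s
τ = P/ω = 29800/322.1 = 92.5 N·m

92.5 N·m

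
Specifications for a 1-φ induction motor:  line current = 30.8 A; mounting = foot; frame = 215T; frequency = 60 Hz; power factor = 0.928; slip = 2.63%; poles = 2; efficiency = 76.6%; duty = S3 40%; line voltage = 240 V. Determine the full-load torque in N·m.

14.3 N·m

P_in = V·I·cosφ = 240 × 30.8 × 0.928 = 6860 W
P_out = η·P_in = 0.766 × 6860 = 5255 W
n_s = 120×60/2 = 3600 rpm; n = 3600×(1−0.0263) = 3505 rpm
ω = 2π×3505/60 = 367 rad/s
τ = P_out/ω = 5255/367 = 14.3 N·m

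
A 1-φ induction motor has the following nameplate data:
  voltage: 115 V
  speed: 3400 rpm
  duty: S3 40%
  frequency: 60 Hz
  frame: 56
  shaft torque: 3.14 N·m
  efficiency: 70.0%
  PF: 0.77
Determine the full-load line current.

ω = 2π×3400/60 = 356 rad/s; P_out = τω = 3.14 × 356 = 1118 W
P_in = P_out / η = 1118 / 0.700 = 1597 W
I = P_in / (V·cosφ) = 1597 / (115 × 0.77) = 18 A

18 A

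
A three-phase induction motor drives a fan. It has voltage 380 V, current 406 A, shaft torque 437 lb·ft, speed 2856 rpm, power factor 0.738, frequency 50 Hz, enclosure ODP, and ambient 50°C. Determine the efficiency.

τ = 437 lb·ft × 1.356 = 592.6 N·m
ω = 2π × 2856/60 = 299.1 rad/s; P_out = τω = 592.6 × 299.1 = 177247 W
P_in = √3·V_L·I_L·cosφ = 1.732 × 380 × 406 × 0.738 = 197203 W
η = P_out / P_in = 177247 / 197203 = 0.899 = 89.9%

89.9 %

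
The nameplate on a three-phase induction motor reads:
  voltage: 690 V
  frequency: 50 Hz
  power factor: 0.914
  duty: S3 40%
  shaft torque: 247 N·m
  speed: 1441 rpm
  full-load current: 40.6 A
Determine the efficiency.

ω = 2π × 1441/60 = 150.9 rad/s; P_out = τω = 247 × 150.9 = 37272 W
P_in = √3·V_L·I_L·cosφ = 1.732 × 690 × 40.6 × 0.914 = 44348 W
η = P_out / P_in = 37272 / 44348 = 0.840 = 84.0%

84.0 %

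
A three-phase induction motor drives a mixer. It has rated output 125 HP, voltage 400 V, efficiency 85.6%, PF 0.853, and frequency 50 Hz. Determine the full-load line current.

184 A

P_out = 125 × 746 = 93250 W
P_in = P_out / η = 93250 / 0.856 = 108937 W
I_L = P_in / (√3·V_L·cosφ) = 108937 / (1.732 × 400 × 0.853) = 184 A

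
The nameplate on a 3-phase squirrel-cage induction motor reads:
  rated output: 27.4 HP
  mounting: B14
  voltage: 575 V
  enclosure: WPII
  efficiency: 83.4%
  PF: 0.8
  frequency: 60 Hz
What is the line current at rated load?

P_out = 27.4 × 746 = 20440 W
P_in = P_out / η = 20440 / 0.834 = 24508 W
I_L = P_in / (√3·V_L·cosφ) = 24508 / (1.732 × 575 × 0.8) = 30.8 A

30.8 A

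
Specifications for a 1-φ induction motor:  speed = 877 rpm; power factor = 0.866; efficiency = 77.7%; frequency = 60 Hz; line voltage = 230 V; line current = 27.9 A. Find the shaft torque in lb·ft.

34.7 lb·ft

P_in = V·I·cosφ = 230 × 27.9 × 0.866 = 5557 W
P_out = η·P_in = 0.777 × 5557 = 4318 W
n = 877 rpm
ω = 2π×877/60 = 91.84 rad/s
τ = P_out/ω = 4318/91.84 = 47.02 N·m
In lb·ft: 47.02/1.356 = 34.7 lb·ft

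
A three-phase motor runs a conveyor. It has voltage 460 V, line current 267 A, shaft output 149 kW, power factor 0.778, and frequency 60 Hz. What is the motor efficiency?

P_out = 149 kW = 149000 W
P_in = √3·V_L·I_L·cosφ = 1.732 × 460 × 267 × 0.778 = 165499 W
η = P_out / P_in = 149000 / 165499 = 0.900 = 90.0%

90.0 %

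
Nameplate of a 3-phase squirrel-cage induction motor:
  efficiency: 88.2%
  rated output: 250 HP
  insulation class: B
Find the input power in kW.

P_out = 250 × 746 = 186500 W
P_in = P_out/η = 186500/0.882 = 211451 W = 211 kW

211 kW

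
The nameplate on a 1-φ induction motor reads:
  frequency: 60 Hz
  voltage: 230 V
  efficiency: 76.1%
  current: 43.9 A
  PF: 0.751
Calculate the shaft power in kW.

P_in = V·I·cosφ = 230 × 43.9 × 0.751 = 7583 W
P_out = η·P_in = 0.761 × 7583 = 5771 W

5.77 kW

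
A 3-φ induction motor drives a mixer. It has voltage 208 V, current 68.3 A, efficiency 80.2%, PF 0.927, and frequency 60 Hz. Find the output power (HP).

P_in = √3·V·I·cosφ = 1.732 × 208 × 68.3 × 0.927 = 22809 W
P_out = η·P_in = 0.802 × 22809 = 18293 W
= 18293/746 = 24.5 HP

24.5 HP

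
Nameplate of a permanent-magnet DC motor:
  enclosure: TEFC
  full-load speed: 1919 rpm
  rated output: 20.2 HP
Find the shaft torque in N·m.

P_out = 20.2 × 746 = 15069 W
ω = 2π × 1919/60 = 201 rad/s
τ = P_out/ω = 15069/201 = 75 N·m

75 N·m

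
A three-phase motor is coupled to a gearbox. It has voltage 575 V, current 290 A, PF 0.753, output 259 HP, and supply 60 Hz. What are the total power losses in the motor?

P_in = √3·V·I·cosφ = 1.732×575×290×0.753 = 217475 W
P_out = 259×746 = 193214 W
Losses = P_in − P_out = 217475 − 193214 = 24261 W

24.3 kW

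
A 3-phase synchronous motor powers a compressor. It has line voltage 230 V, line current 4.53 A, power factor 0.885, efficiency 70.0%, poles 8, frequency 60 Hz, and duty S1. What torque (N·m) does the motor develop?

11.9 N·m

P_in = √3·V·I·cosφ = 1.732 × 230 × 4.53 × 0.885 = 1597 W
P_out = η·P_in = 0.7 × 1597 = 1118 W
n = n_s = 120×60/8 = 900 rpm (synchronous)
ω = 2π×900/60 = 94.25 rad/s
τ = P_out/ω = 1118/94.25 = 11.9 N·m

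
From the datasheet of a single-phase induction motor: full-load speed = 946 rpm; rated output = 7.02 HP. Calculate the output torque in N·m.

P_out = 7.02 × 746 = 5237 W
ω = 2π × 946/60 = 99.06 rad/s
τ = P_out/ω = 5237/99.06 = 52.9 N·m

52.9 N·m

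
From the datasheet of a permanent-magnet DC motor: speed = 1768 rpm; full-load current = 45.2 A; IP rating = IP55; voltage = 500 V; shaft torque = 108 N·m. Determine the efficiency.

88.5 %

ω = 2π × 1768/60 = 185.1 rad/s; P_out = τω = 108 × 185.1 = 19991 W
P_in = V·I = 500 × 45.2 = 22600 W
η = P_out / P_in = 19991 / 22600 = 0.885 = 88.5%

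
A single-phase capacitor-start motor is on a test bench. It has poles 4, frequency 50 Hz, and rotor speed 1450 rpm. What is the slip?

3.3 %

n_s = 120f/p = 120×50/4 = 1500 rpm
s = (n_s − n)/n_s = (1500 − 1450)/1500 = 0.0333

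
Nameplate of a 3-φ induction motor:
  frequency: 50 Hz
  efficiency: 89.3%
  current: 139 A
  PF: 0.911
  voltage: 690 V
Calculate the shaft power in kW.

P_in = √3·V·I·cosφ = 1.732 × 690 × 139 × 0.911 = 151332 W
P_out = η·P_in = 0.893 × 151332 = 135139 W

135 kW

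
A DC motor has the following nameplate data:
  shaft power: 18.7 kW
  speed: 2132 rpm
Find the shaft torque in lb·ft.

61.8 lb·ft

ω = 2π × 2132/60 = 223.3 rad/s
τ = P/ω = 18700/223.3 = 83.74 N·m
In lb·ft: 83.74/1.356 = 61.8 lb·ft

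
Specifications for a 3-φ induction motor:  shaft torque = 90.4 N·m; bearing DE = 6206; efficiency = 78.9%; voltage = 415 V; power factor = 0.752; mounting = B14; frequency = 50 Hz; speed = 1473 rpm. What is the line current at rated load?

ω = 2π×1473/60 = 154.3 rad/s; P_out = τω = 90.4 × 154.3 = 13949 W
P_in = P_out / η = 13949 / 0.789 = 17679 W
I_L = P_in / (√3·V_L·cosφ) = 17679 / (1.732 × 415 × 0.752) = 32.7 A

32.7 A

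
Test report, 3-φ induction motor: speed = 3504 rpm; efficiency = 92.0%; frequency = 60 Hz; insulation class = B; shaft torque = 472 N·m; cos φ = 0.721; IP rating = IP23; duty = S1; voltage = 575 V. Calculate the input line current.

ω = 2π×3504/60 = 366.9 rad/s; P_out = τω = 472 × 366.9 = 173177 W
P_in = P_out / η = 173177 / 0.920 = 188236 W
I_L = P_in / (√3·V_L·cosφ) = 188236 / (1.732 × 575 × 0.721) = 262 A

262 A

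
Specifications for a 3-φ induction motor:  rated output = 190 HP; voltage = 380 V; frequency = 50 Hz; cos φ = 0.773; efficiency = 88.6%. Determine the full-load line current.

P_out = 190 × 746 = 141740 W
P_in = P_out / η = 141740 / 0.886 = 159977 W
I_L = P_in / (√3·V_L·cosφ) = 159977 / (1.732 × 380 × 0.773) = 314 A

314 A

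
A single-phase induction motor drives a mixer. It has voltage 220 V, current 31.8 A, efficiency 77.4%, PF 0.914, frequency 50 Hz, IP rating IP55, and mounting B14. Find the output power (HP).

6.63 HP

P_in = V·I·cosφ = 220 × 31.8 × 0.914 = 6394 W
P_out = η·P_in = 0.774 × 6394 = 4949 W
= 4949/746 = 6.63 HP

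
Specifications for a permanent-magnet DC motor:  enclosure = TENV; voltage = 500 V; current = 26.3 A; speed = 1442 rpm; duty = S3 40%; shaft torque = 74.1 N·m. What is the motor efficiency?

85.1 %

ω = 2π × 1442/60 = 151 rad/s; P_out = τω = 74.1 × 151 = 11189 W
P_in = V·I = 500 × 26.3 = 13150 W
η = P_out / P_in = 11189 / 13150 = 0.851 = 85.1%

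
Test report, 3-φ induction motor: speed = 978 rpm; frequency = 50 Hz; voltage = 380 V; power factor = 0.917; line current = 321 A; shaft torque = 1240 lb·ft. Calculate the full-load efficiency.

τ = 1240 lb·ft × 1.356 = 1681 N·m
ω = 2π × 978/60 = 102.4 rad/s; P_out = τω = 1681 × 102.4 = 172134 W
P_in = √3·V_L·I_L·cosφ = 1.732 × 380 × 321 × 0.917 = 193734 W
η = P_out / P_in = 172134 / 193734 = 0.889 = 88.9%

88.9 %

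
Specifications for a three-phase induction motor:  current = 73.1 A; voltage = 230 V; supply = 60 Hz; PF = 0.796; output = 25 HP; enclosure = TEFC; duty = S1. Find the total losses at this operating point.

P_in = √3·V·I·cosφ = 1.732×230×73.1×0.796 = 23180 W
P_out = 25×746 = 18650 W
Losses = P_in − P_out = 23180 − 18650 = 4530 W

4.53 kW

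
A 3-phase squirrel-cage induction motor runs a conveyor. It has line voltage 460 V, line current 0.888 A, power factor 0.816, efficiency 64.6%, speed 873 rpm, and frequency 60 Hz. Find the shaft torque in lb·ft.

3.01 lb·ft

P_in = √3·V·I·cosφ = 1.732 × 460 × 0.888 × 0.816 = 577 W
P_out = η·P_in = 0.646 × 577 = 373 W
n = 873 rpm
ω = 2π×873/60 = 91.42 rad/s
τ = P_out/ω = 373/91.42 = 4.08 N·m
In lb·ft: 4.08/1.356 = 3.01 lb·ft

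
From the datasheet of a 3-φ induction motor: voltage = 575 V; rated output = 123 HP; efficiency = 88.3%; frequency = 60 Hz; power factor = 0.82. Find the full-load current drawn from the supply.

127 A

P_out = 123 × 746 = 91758 W
P_in = P_out / η = 91758 / 0.883 = 103916 W
I_L = P_in / (√3·V_L·cosφ) = 103916 / (1.732 × 575 × 0.82) = 127 A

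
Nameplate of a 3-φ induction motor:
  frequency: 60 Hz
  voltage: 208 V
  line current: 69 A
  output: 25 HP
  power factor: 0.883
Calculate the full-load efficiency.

85.0 %

P_out = 25 × 746 = 18650 W
P_in = √3·V_L·I_L·cosφ = 1.732 × 208 × 69 × 0.883 = 21949 W
η = P_out / P_in = 18650 / 21949 = 0.850 = 85.0%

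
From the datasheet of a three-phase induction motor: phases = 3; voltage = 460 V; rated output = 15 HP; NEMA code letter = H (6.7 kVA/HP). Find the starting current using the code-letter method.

S_LR = 6.7 × 15 = 100.5 kVA
I_LR = S_LR/(√3·V_L) = 100500/(1.732×460) = 126 A

126 A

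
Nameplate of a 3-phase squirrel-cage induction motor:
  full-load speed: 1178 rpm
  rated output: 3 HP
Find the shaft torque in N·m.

P_out = 3 × 746 = 2238 W
ω = 2π × 1178/60 = 123.4 rad/s
τ = P_out/ω = 2238/123.4 = 18.1 N·m

18.1 N·m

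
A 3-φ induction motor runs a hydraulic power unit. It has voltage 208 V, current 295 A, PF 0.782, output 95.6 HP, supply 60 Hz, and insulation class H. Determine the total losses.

11.8 kW

P_in = √3·V·I·cosφ = 1.732×208×295×0.782 = 83107 W
P_out = 95.6×746 = 71318 W
Losses = P_in − P_out = 83107 − 71318 = 11789 W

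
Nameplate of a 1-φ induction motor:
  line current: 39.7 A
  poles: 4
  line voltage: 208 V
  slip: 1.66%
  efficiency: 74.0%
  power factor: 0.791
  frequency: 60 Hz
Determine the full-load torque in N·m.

26.1 N·m

P_in = V·I·cosφ = 208 × 39.7 × 0.791 = 6532 W
P_out = η·P_in = 0.74 × 6532 = 4834 W
n_s = 120×60/4 = 1800 rpm; n = 1800×(1−0.0166) = 1770 rpm
ω = 2π×1770/60 = 185.4 rad/s
τ = P_out/ω = 4834/185.4 = 26.1 N·m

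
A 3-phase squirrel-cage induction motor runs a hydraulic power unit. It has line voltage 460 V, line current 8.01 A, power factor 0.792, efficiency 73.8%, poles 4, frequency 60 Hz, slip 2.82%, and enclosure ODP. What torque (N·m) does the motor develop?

20.4 N·m

P_in = √3·V·I·cosφ = 1.732 × 460 × 8.01 × 0.792 = 5054 W
P_out = η·P_in = 0.738 × 5054 = 3730 W
n_s = 120×60/4 = 1800 rpm; n = 1800×(1−0.0282) = 1749 rpm
ω = 2π×1749/60 = 183.2 rad/s
τ = P_out/ω = 3730/183.2 = 20.4 N·m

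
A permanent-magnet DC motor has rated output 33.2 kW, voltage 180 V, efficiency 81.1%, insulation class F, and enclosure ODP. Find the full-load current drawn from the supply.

P_out = 33.2 kW = 33200 W
P_in = P_out / η = 33200 / 0.811 = 40937 W
I = P_in / V = 40937 / 180 = 227 A

227 A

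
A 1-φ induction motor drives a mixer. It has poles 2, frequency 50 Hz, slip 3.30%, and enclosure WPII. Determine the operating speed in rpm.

n_s = 120f/p = 120×50/2 = 3000 rpm
n = n_s(1 − s) = 3000 × (1 − 0.033) = 2901 rpm

2901 rpm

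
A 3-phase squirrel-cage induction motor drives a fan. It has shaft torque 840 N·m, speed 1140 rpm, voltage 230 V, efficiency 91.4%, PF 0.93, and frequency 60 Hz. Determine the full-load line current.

296 A

ω = 2π×1140/60 = 119.4 rad/s; P_out = τω = 840 × 119.4 = 100296 W
P_in = P_out / η = 100296 / 0.914 = 109733 W
I_L = P_in / (√3·V_L·cosφ) = 109733 / (1.732 × 230 × 0.93) = 296 A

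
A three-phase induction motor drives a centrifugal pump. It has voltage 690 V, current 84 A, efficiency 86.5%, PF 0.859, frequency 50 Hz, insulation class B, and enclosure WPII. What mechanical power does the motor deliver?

P_in = √3·V·I·cosφ = 1.732 × 690 × 84 × 0.859 = 86232 W
P_out = η·P_in = 0.865 × 86232 = 74591 W

74.6 kW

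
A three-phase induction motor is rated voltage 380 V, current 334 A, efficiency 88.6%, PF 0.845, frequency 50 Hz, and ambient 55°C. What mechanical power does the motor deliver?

P_in = √3·V·I·cosφ = 1.732 × 380 × 334 × 0.845 = 185752 W
P_out = η·P_in = 0.886 × 185752 = 164576 W

165 kW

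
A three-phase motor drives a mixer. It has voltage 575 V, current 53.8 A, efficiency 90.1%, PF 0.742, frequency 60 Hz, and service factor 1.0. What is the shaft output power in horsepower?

P_in = √3·V·I·cosφ = 1.732 × 575 × 53.8 × 0.742 = 39756 W
P_out = η·P_in = 0.901 × 39756 = 35820 W
= 35820/746 = 48 HP

48 HP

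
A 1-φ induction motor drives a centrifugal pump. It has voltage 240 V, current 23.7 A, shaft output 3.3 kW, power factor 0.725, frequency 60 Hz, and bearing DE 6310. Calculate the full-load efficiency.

80.0 %

P_out = 3.3 kW = 3300 W
P_in = V·I·cosφ = 240 × 23.7 × 0.725 = 4124 W
η = P_out / P_in = 3300 / 4124 = 0.800 = 80.0%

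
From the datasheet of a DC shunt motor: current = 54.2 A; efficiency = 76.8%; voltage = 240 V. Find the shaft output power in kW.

P_in = V·I = 240 × 54.2 = 13008 W
P_out = η·P_in = 0.768 × 13008 = 9990 W

9.99 kW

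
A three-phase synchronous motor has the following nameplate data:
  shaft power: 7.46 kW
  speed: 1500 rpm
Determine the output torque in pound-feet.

ω = 2π × 1500/60 = 157.1 rad/s
τ = P/ω = 7460/157.1 = 47.49 N·m
In lb·ft: 47.49/1.356 = 35 lb·ft

35 lb·ft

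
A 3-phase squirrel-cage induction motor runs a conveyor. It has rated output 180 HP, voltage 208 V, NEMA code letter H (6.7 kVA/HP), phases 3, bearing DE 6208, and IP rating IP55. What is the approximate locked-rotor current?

S_LR = 6.7 × 180 = 1206 kVA
I_LR = S_LR/(√3·V_L) = 1206000/(1.732×208) = 3350 A

3350 A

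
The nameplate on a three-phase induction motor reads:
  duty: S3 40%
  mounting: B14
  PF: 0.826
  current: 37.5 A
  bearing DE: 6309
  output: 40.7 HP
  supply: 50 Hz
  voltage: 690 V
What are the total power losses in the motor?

6.66 kW

P_in = √3·V·I·cosφ = 1.732×690×37.5×0.826 = 37018 W
P_out = 40.7×746 = 30362 W
Losses = P_in − P_out = 37018 − 30362 = 6656 W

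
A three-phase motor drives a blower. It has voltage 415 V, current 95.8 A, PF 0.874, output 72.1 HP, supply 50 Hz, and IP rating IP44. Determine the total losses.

P_in = √3·V·I·cosφ = 1.732×415×95.8×0.874 = 60183 W
P_out = 72.1×746 = 53787 W
Losses = P_in − P_out = 60183 − 53787 = 6396 W

6400 W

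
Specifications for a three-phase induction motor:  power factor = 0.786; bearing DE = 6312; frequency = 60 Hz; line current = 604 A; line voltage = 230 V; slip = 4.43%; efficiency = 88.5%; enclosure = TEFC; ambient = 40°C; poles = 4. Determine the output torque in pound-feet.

685 lb·ft

P_in = √3·V·I·cosφ = 1.732 × 230 × 604 × 0.786 = 189119 W
P_out = η·P_in = 0.885 × 189119 = 167370 W
n_s = 120×60/4 = 1800 rpm; n = 1800×(1−0.0443) = 1720 rpm
ω = 2π×1720/60 = 180.1 rad/s
τ = P_out/ω = 167370/180.1 = 929.3 N·m
In lb·ft: 929.3/1.356 = 685 lb·ft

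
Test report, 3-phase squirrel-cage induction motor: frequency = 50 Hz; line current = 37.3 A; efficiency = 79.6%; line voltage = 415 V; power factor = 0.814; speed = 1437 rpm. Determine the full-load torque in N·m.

P_in = √3·V·I·cosφ = 1.732 × 415 × 37.3 × 0.814 = 21824 W
P_out = η·P_in = 0.796 × 21824 = 17372 W
n = 1437 rpm
ω = 2π×1437/60 = 150.5 rad/s
τ = P_out/ω = 17372/150.5 = 115 N·m

115 N·m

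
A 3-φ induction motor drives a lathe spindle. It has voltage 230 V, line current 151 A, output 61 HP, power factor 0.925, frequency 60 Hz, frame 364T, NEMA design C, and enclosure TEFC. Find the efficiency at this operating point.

P_out = 61 × 746 = 45506 W
P_in = √3·V_L·I_L·cosφ = 1.732 × 230 × 151 × 0.925 = 55641 W
η = P_out / P_in = 45506 / 55641 = 0.818 = 81.8%

81.8 %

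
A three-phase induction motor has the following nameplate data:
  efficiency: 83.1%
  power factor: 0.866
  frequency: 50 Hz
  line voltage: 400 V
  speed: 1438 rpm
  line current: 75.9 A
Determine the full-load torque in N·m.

P_in = √3·V·I·cosφ = 1.732 × 400 × 75.9 × 0.866 = 45537 W
P_out = η·P_in = 0.831 × 45537 = 37841 W
n = 1438 rpm
ω = 2π×1438/60 = 150.6 rad/s
τ = P_out/ω = 37841/150.6 = 251 N·m

251 N·m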